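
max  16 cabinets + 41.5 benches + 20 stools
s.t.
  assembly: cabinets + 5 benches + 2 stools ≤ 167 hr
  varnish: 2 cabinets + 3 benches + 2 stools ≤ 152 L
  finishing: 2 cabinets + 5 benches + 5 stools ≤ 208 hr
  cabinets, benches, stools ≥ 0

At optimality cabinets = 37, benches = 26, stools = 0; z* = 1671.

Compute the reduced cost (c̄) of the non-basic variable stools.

At the optimum: assembly uses 167 of 167 (binding); varnish uses 152 of 152 (binding); finishing uses 204 of 208 (slack = 4).
Slack constraints have shadow price 0 (complementary slackness).
Dual feasibility on the basic columns requires 1·y_assembly + 2·y_varnish = 16, 5·y_assembly + 3·y_varnish = 41.5.
This yields shadow prices y_assembly = 5, y_varnish = 5.5.
Reduced cost of stools: c₃ − yᵀa₃ = 20 − (5·2 + 5.5·2) = 20 − 21 = -1.

-1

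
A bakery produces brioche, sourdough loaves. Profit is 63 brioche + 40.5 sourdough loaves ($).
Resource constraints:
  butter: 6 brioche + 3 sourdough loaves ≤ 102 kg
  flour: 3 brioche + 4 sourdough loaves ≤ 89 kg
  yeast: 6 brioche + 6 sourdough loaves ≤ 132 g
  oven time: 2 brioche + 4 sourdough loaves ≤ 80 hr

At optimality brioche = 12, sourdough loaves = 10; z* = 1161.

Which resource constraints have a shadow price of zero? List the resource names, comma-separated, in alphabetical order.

butter: 102/102 (binding)
flour: 76/89 (slack 13)
yeast: 132/132 (binding)
oven time: 64/80 (slack 16)
By complementary slackness, a constraint with positive slack has shadow price 0 → flour, oven time.

flour, oven time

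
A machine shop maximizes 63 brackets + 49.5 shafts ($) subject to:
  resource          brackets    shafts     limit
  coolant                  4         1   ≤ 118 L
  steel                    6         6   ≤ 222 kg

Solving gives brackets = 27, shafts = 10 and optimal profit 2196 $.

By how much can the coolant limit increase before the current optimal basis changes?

Binding constraints: coolant, steel. The basis is B = [[4,1],[6,6]] with det 18.
Per unit increase in coolant, x* moves by d = (0.3333, -0.3333).
The basis stays optimal until shafts reaches 0; allowable increase = 30 L.

30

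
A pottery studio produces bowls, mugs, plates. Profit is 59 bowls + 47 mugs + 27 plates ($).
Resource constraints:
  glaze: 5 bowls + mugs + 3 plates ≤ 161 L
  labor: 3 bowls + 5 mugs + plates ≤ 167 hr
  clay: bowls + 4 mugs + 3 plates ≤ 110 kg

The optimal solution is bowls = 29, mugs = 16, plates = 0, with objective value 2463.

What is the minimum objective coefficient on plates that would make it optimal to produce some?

29

At the optimum: glaze uses 161 of 161 (binding); labor uses 167 of 167 (binding); clay uses 93 of 110 (slack = 17).
Slack constraints have shadow price 0 (complementary slackness).
Dual feasibility on the basic columns requires 5·y_glaze + 3·y_labor = 59, 1·y_glaze + 5·y_labor = 47.
This yields shadow prices y_glaze = 7, y_labor = 8.
plates enters the basis when its profit ≥ yᵀa₃ = 7·3 + 8·1 = 29.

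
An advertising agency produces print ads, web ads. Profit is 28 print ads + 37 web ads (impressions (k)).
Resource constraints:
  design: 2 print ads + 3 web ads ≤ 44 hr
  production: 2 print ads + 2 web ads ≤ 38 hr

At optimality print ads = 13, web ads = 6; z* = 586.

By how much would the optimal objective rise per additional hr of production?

5

At the optimum: design uses 44 of 44 (binding); production uses 38 of 38 (binding).
Dual feasibility on the basic columns requires 2·y_design + 2·y_production = 28, 3·y_design + 2·y_production = 37.
This yields shadow prices y_design = 9, y_production = 5.
Shadow price of production = 5.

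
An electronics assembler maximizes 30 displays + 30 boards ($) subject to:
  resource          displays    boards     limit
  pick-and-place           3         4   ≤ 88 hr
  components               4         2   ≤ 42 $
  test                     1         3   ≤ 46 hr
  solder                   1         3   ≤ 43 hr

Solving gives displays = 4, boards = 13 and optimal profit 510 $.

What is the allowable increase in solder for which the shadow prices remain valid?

3

Binding constraints: components, solder. The basis is B = [[4,2],[1,3]] with det 10.
Per unit increase in solder, x* moves by d = (-0.2, 0.4).
The basis stays optimal until test becomes binding; allowable increase = 3 hr.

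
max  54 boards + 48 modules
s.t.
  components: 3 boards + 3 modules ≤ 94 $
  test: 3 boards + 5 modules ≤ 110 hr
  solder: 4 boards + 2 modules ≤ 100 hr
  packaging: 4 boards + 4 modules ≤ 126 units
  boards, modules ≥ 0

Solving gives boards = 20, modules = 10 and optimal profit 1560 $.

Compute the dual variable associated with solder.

Check each constraint at x*: components 90/94 (slack 4); test 110/110 (tight); solder 100/100 (tight); packaging 120/126 (slack 6).
Slack constraints have shadow price 0 (complementary slackness).
Dual feasibility on the basic columns requires 3·y_test + 4·y_solder = 54, 5·y_test + 2·y_solder = 48.
Solving: y_test = 6, y_solder = 9.
Shadow price of solder = 9.

9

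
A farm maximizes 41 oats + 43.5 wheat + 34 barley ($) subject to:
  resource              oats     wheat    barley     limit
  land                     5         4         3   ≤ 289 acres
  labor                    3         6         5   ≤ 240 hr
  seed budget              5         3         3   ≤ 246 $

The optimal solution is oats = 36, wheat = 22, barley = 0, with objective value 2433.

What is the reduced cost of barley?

Check each constraint at x*: land 268/289 (slack 21); labor 240/240 (tight); seed budget 246/246 (tight).
By complementary slackness, y = 0 for the non-binding constraint.
Dual feasibility on the basic columns requires 3·y_labor + 5·y_seed budget = 41, 6·y_labor + 3·y_seed budget = 43.5.
This yields shadow prices y_labor = 4.5, y_seed budget = 5.5.
Reduced cost of barley: c₃ − yᵀa₃ = 34 − (4.5·5 + 5.5·3) = 34 − 39 = -5.

-5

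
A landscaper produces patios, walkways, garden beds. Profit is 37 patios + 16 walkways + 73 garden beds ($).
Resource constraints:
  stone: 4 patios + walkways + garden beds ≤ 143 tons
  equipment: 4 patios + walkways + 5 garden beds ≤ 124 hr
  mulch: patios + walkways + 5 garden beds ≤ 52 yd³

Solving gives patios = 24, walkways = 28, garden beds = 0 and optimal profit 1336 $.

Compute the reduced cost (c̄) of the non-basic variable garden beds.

-7

Check each constraint at x*: stone 124/143 (slack 19); equipment 124/124 (tight); mulch 52/52 (tight).
By complementary slackness, y = 0 for the non-binding constraint.
Dual feasibility on the basic columns requires 4·y_equipment + 1·y_mulch = 37, 1·y_equipment + 1·y_mulch = 16.
→ y_equipment = 7 and y_mulch = 9.
Reduced cost of garden beds: c₃ − yᵀa₃ = 73 − (7·5 + 9·5) = 73 − 80 = -7.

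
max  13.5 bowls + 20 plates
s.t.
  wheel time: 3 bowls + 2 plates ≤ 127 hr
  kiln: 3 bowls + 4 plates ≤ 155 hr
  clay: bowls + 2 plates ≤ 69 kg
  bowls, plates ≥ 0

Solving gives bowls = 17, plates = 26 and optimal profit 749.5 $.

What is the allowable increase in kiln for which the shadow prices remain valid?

12

Binding constraints: kiln, clay. The basis is B = [[3,4],[1,2]] with det 2.
Per unit increase in kiln, x* moves by d = (1, -0.5).
The basis stays optimal until wheel time becomes binding; allowable increase = 12 hr.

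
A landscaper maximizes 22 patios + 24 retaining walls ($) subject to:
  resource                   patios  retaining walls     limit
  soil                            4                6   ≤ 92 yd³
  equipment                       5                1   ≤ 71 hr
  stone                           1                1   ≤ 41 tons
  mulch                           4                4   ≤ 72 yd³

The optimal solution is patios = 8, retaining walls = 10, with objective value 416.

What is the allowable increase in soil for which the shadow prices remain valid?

16

Binding constraints: soil, mulch. The basis is B = [[4,6],[4,4]] with det -8.
Per unit increase in soil, x* moves by d = (-0.5, 0.5).
The basis stays optimal until patios reaches 0; allowable increase = 16 yd³.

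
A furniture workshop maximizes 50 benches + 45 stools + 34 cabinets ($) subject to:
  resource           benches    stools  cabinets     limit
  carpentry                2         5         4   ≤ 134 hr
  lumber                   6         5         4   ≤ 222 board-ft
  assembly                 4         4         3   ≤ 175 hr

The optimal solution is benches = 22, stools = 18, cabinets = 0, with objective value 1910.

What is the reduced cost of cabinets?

-2

Check each constraint at x*: carpentry 134/134 (tight); lumber 222/222 (tight); assembly 160/175 (slack 15).
Slack constraints have shadow price 0 (complementary slackness).
The binding rows give the dual system: 2·y_carpentry + 6·y_lumber = 50 and 5·y_carpentry + 5·y_lumber = 45.
This yields shadow prices y_carpentry = 1, y_lumber = 8.
Reduced cost of cabinets: c₃ − yᵀa₃ = 34 − (1·4 + 8·4) = 34 − 36 = -2.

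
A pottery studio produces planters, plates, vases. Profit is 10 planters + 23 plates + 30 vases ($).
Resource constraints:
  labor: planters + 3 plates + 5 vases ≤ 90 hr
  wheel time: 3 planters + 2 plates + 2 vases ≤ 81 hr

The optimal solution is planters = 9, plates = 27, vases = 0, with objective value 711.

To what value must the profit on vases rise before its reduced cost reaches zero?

Check each constraint at x*: labor 90/90 (tight); wheel time 81/81 (tight).
Dual feasibility on the basic columns requires 1·y_labor + 3·y_wheel time = 10, 3·y_labor + 2·y_wheel time = 23.
Solving: y_labor = 7, y_wheel time = 1.
vases enters the basis when its profit ≥ yᵀa₃ = 7·5 + 1·2 = 37.

37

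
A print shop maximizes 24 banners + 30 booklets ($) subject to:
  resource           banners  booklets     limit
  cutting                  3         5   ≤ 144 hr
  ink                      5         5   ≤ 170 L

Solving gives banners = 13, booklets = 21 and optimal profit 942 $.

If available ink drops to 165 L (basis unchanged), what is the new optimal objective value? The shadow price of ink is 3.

Δb = -5, so new z* = 942 + (3)·(-5) = 942 − 15 = 927.

927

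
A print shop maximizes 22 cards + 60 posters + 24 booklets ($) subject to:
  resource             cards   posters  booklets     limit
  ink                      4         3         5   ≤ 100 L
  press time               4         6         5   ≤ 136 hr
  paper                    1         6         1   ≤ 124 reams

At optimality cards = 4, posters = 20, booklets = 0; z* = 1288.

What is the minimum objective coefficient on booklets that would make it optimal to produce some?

At the optimum: ink uses 76 of 100 (slack = 24); press time uses 136 of 136 (binding); paper uses 124 of 124 (binding).
By complementary slackness, y = 0 for the non-binding constraint.
The binding rows give the dual system: 4·y_press time + 1·y_paper = 22 and 6·y_press time + 6·y_paper = 60.
Solving: y_press time = 4, y_paper = 6.
booklets enters the basis when its profit ≥ yᵀa₃ = 4·5 + 6·1 = 26.

26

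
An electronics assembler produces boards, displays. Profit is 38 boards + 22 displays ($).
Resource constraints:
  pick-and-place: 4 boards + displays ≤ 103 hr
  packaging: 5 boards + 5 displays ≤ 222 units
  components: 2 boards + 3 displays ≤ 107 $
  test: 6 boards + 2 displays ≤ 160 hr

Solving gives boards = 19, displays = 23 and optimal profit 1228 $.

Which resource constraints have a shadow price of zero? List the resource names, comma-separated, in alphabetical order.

packaging, pick-and-place

pick-and-place: 99/103 (slack 4)
packaging: 210/222 (slack 12)
components: 107/107 (binding)
test: 160/160 (binding)
By complementary slackness, a constraint with positive slack has shadow price 0 → packaging, pick-and-place.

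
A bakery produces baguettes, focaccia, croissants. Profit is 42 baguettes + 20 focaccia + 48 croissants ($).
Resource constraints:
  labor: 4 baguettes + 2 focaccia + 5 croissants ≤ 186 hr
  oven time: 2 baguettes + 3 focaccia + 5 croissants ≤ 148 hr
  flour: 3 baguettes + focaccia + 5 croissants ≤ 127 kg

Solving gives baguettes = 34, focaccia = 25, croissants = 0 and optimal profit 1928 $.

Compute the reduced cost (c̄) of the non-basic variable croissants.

Check each constraint at x*: labor 186/186 (tight); oven time 143/148 (slack 5); flour 127/127 (tight).
By complementary slackness, y = 0 for the non-binding constraint.
Dual feasibility on the basic columns requires 4·y_labor + 3·y_flour = 42, 2·y_labor + 1·y_flour = 20.
→ y_labor = 9 and y_flour = 2.
Reduced cost of croissants: c₃ − yᵀa₃ = 48 − (9·5 + 2·5) = 48 − 55 = -7.

-7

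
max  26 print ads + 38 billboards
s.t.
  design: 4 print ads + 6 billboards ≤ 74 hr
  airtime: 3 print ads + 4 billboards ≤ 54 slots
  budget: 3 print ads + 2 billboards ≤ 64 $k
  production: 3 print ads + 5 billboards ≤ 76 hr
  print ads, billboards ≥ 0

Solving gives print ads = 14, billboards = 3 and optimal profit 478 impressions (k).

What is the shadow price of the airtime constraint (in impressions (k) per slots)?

At the optimum: design uses 74 of 74 (binding); airtime uses 54 of 54 (binding); budget uses 48 of 64 (slack = 16); production uses 57 of 76 (slack = 19).
Since budget, production are not tight, their duals are 0.
Dual feasibility on the basic columns requires 4·y_design + 3·y_airtime = 26, 6·y_design + 4·y_airtime = 38.
→ y_design = 5 and y_airtime = 2.
Shadow price of airtime = 2.

2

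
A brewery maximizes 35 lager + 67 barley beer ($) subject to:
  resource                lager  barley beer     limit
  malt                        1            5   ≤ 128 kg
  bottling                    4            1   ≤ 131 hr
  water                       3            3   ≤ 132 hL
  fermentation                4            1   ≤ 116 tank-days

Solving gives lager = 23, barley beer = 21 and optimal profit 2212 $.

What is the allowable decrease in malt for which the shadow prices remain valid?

4

Binding constraints: malt, water. The basis is B = [[1,5],[3,3]] with det -12.
Per unit decrease in malt, x* moves by d = (0.25, -0.25).
The basis stays optimal until fermentation becomes binding; allowable decrease = 4 kg.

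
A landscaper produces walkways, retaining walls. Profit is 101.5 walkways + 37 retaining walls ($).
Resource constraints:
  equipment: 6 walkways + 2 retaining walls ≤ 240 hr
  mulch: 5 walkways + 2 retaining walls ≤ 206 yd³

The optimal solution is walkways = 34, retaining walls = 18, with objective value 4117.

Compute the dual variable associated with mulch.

9.5

At the optimum: equipment uses 240 of 240 (binding); mulch uses 206 of 206 (binding).
Dual feasibility on the basic columns requires 6·y_equipment + 5·y_mulch = 101.5, 2·y_equipment + 2·y_mulch = 37.
Solving: y_equipment = 9, y_mulch = 9.5.
Shadow price of mulch = 9.5.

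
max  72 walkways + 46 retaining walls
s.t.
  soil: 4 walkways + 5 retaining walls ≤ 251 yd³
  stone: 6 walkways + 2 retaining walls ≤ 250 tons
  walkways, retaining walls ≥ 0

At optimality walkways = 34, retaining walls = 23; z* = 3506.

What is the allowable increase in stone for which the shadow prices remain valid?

Binding constraints: soil, stone. The basis is B = [[4,5],[6,2]] with det -22.
Per unit increase in stone, x* moves by d = (0.2273, -0.1818).
The basis stays optimal until retaining walls reaches 0; allowable increase = 126.5 tons.

126.5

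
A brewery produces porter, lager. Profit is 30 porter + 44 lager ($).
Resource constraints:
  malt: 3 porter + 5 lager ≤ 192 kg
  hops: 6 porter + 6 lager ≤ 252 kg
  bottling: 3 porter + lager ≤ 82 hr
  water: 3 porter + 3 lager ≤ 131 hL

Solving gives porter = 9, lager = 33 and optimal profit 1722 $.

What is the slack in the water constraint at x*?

water used = 3·9 + 3·33 = 126; slack = 131 − 126 = 5.

5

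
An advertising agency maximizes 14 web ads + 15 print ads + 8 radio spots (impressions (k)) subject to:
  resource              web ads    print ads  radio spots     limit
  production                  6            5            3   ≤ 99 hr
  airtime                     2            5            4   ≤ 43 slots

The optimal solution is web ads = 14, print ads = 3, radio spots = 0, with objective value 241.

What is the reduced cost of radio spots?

-2

Check each constraint at x*: production 99/99 (tight); airtime 43/43 (tight).
The binding rows give the dual system: 6·y_production + 2·y_airtime = 14 and 5·y_production + 5·y_airtime = 15.
→ y_production = 2 and y_airtime = 1.
Reduced cost of radio spots: c₃ − yᵀa₃ = 8 − (2·3 + 1·4) = 8 − 10 = -2.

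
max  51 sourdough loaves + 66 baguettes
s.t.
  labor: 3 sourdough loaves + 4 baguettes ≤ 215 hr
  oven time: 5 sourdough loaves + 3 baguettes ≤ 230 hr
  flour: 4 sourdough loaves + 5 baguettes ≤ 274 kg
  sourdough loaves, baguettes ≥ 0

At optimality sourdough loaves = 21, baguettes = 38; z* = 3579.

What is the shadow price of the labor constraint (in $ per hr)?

9

Check each constraint at x*: labor 215/215 (tight); oven time 219/230 (slack 11); flour 274/274 (tight).
Slack constraints have shadow price 0 (complementary slackness).
From A_Bᵀ y = c: 3·y_labor + 4·y_flour = 51; 4·y_labor + 5·y_flour = 66.
Solving: y_labor = 9, y_flour = 6.
Shadow price of labor = 9.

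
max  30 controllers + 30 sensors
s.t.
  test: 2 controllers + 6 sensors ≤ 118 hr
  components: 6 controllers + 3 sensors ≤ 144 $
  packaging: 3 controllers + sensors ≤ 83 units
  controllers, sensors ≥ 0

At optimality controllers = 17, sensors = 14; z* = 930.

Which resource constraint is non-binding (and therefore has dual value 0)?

packaging

test: 118/118 (binding)
components: 144/144 (binding)
packaging: 65/83 (slack 18)
By complementary slackness, a constraint with positive slack has shadow price 0 → packaging.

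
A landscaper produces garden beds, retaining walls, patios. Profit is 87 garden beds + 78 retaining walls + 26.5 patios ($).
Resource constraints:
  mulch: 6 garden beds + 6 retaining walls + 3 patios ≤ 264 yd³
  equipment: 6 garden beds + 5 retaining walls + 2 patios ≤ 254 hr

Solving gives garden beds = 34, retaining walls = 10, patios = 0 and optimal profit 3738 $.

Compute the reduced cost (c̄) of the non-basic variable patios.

-8

At the optimum: mulch uses 264 of 264 (binding); equipment uses 254 of 254 (binding).
Dual feasibility on the basic columns requires 6·y_mulch + 6·y_equipment = 87, 6·y_mulch + 5·y_equipment = 78.
→ y_mulch = 5.5 and y_equipment = 9.
Reduced cost of patios: c₃ − yᵀa₃ = 26.5 − (5.5·3 + 9·2) = 26.5 − 34.5 = -8.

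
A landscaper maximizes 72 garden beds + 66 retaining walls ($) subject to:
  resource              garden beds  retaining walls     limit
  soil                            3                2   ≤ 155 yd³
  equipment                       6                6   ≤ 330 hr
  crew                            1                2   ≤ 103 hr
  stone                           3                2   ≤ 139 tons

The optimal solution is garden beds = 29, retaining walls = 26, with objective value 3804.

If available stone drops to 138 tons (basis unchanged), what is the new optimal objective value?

Binding: equipment and stone. Non-binding: soil (16 unused), crew (22 unused).
Since soil, crew are not tight, their duals are 0.
Dual feasibility on the basic columns requires 6·y_equipment + 3·y_stone = 72, 6·y_equipment + 2·y_stone = 66.
Solving: y_equipment = 9, y_stone = 6.
Δz = y_stone·Δb = 6 × (-1) = -6, so new z* = 3804 − 6 = 3798.

3798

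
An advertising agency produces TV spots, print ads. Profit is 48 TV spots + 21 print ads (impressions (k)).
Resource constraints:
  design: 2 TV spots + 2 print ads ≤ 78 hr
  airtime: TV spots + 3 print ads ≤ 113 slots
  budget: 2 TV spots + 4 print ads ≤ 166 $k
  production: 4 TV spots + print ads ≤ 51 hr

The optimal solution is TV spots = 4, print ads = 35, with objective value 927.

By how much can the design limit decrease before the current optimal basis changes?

52.5

Binding constraints: design, production. The basis is B = [[2,2],[4,1]] with det -6.
Per unit decrease in design, x* moves by d = (0.1667, -0.6667).
The basis stays optimal until print ads reaches 0; allowable decrease = 52.5 hr.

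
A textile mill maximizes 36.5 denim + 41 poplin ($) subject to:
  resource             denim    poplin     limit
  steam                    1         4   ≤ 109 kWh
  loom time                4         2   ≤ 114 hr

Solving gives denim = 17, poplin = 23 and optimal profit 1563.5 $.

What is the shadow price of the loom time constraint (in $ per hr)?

7.5

Both steam and loom time are binding at x*.
Dual feasibility on the basic columns requires 1·y_steam + 4·y_loom time = 36.5, 4·y_steam + 2·y_loom time = 41.
This yields shadow prices y_steam = 6.5, y_loom time = 7.5.
Shadow price of loom time = 7.5.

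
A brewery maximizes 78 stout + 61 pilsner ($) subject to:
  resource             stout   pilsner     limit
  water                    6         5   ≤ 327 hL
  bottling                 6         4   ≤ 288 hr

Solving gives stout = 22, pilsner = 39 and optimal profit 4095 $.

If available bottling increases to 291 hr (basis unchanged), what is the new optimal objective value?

Both water and bottling are binding at x*.
From A_Bᵀ y = c: 6·y_water + 6·y_bottling = 78; 5·y_water + 4·y_bottling = 61.
→ y_water = 9 and y_bottling = 4.
Δz = y_bottling·Δb = 4 × (3) = 12, so new z* = 4095 + 12 = 4107.

4107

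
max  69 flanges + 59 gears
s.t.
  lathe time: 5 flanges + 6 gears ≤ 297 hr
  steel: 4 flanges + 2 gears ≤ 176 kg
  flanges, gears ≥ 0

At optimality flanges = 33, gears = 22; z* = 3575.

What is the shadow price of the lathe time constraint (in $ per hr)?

At the optimum: lathe time uses 297 of 297 (binding); steel uses 176 of 176 (binding).
The binding rows give the dual system: 5·y_lathe time + 4·y_steel = 69 and 6·y_lathe time + 2·y_steel = 59.
→ y_lathe time = 7 and y_steel = 8.5.
Shadow price of lathe time = 7.

7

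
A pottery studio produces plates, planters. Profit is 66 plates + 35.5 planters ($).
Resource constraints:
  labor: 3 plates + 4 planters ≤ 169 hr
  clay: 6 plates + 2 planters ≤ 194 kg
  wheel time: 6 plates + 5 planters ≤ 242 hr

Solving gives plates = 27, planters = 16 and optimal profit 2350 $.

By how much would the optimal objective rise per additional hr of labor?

0

Check each constraint at x*: labor 145/169 (slack 24); clay 194/194 (tight); wheel time 242/242 (tight).
Since labor is not tight, its dual is 0.
The binding rows give the dual system: 6·y_clay + 6·y_wheel time = 66 and 2·y_clay + 5·y_wheel time = 35.5.
Solving: y_clay = 6.5, y_wheel time = 4.5.
Shadow price of labor = 0.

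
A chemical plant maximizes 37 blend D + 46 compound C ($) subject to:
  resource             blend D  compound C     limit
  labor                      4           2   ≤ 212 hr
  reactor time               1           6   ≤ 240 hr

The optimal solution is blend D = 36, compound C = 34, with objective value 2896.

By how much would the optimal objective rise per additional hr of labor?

8

At the optimum: labor uses 212 of 212 (binding); reactor time uses 240 of 240 (binding).
Dual feasibility on the basic columns requires 4·y_labor + 1·y_reactor time = 37, 2·y_labor + 6·y_reactor time = 46.
→ y_labor = 8 and y_reactor time = 5.
Shadow price of labor = 8.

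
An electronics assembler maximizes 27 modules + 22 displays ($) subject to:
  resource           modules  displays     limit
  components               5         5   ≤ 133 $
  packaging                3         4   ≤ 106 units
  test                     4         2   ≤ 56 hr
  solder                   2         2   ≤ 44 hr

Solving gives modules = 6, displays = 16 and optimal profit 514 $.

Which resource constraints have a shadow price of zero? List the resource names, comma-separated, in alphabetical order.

components: 110/133 (slack 23)
packaging: 82/106 (slack 24)
test: 56/56 (binding)
solder: 44/44 (binding)
By complementary slackness, a constraint with positive slack has shadow price 0 → components, packaging.

components, packaging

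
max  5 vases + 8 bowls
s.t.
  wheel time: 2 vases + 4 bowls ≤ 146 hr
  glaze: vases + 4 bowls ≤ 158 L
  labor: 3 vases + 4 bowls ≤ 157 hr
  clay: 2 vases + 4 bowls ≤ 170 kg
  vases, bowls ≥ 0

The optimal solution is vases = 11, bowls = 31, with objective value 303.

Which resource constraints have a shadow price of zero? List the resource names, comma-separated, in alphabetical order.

wheel time: 146/146 (binding)
glaze: 135/158 (slack 23)
labor: 157/157 (binding)
clay: 146/170 (slack 24)
By complementary slackness, a constraint with positive slack has shadow price 0 → clay, glaze.

clay, glaze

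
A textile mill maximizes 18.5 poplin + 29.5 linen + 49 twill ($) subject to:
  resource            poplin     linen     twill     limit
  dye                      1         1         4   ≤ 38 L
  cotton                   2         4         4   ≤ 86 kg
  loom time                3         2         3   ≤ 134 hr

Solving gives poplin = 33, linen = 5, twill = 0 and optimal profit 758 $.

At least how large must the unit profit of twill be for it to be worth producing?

Check each constraint at x*: dye 38/38 (tight); cotton 86/86 (tight); loom time 109/134 (slack 25).
By complementary slackness, y = 0 for the non-binding constraint.
Dual feasibility on the basic columns requires 1·y_dye + 2·y_cotton = 18.5, 1·y_dye + 4·y_cotton = 29.5.
Solving: y_dye = 7.5, y_cotton = 5.5.
twill enters the basis when its profit ≥ yᵀa₃ = 7.5·4 + 5.5·4 = 52.

52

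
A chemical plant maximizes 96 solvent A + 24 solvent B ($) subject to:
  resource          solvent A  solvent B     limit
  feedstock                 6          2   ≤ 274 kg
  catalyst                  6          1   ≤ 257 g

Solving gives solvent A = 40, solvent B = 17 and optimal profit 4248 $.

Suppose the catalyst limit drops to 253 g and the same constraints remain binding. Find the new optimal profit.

4216

Both feedstock and catalyst are binding at x*.
From A_Bᵀ y = c: 6·y_feedstock + 6·y_catalyst = 96; 2·y_feedstock + 1·y_catalyst = 24.
This yields shadow prices y_feedstock = 8, y_catalyst = 8.
Δz = y_catalyst·Δb = 8 × (-4) = -32, so new z* = 4248 − 32 = 4216.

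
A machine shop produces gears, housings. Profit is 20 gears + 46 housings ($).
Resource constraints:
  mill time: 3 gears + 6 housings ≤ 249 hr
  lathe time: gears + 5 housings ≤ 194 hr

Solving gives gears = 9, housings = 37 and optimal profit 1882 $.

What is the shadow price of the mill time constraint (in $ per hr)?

6

Check each constraint at x*: mill time 249/249 (tight); lathe time 194/194 (tight).
Dual feasibility on the basic columns requires 3·y_mill time + 1·y_lathe time = 20, 6·y_mill time + 5·y_lathe time = 46.
Solving: y_mill time = 6, y_lathe time = 2.
Shadow price of mill time = 6.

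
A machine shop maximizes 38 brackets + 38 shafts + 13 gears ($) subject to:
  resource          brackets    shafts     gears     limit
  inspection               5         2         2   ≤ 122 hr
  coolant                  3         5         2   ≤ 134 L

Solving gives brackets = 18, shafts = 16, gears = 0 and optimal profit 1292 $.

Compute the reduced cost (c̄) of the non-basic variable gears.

Check each constraint at x*: inspection 122/122 (tight); coolant 134/134 (tight).
The binding rows give the dual system: 5·y_inspection + 3·y_coolant = 38 and 2·y_inspection + 5·y_coolant = 38.
Solving: y_inspection = 4, y_coolant = 6.
Reduced cost of gears: c₃ − yᵀa₃ = 13 − (4·2 + 6·2) = 13 − 20 = -7.

-7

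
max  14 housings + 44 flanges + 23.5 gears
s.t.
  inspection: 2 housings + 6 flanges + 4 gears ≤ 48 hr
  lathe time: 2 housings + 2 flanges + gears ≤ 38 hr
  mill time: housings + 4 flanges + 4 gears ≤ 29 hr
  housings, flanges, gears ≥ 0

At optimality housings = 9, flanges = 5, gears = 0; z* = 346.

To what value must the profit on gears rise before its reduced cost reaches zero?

At the optimum: inspection uses 48 of 48 (binding); lathe time uses 28 of 38 (slack = 10); mill time uses 29 of 29 (binding).
Since lathe time is not tight, its dual is 0.
Dual feasibility on the basic columns requires 2·y_inspection + 1·y_mill time = 14, 6·y_inspection + 4·y_mill time = 44.
This yields shadow prices y_inspection = 6, y_mill time = 2.
gears enters the basis when its profit ≥ yᵀa₃ = 6·4 + 2·4 = 32.

32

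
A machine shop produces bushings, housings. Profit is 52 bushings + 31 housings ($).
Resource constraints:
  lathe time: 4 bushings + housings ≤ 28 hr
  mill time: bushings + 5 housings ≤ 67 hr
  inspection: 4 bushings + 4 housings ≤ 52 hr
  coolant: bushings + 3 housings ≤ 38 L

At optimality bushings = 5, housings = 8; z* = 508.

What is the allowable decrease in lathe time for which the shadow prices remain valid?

Binding constraints: lathe time, inspection. The basis is B = [[4,1],[4,4]] with det 12.
Per unit decrease in lathe time, x* moves by d = (-0.3333, 0.3333).
The basis stays optimal until coolant becomes binding; allowable decrease = 13.5 hr.

13.5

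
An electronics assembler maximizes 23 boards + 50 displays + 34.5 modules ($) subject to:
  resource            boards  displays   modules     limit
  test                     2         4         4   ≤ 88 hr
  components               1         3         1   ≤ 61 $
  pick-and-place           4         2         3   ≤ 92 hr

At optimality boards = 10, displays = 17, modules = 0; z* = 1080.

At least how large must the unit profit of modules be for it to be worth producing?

42

Check each constraint at x*: test 88/88 (tight); components 61/61 (tight); pick-and-place 74/92 (slack 18).
Slack constraints have shadow price 0 (complementary slackness).
Dual feasibility on the basic columns requires 2·y_test + 1·y_components = 23, 4·y_test + 3·y_components = 50.
→ y_test = 9.5 and y_components = 4.
modules enters the basis when its profit ≥ yᵀa₃ = 9.5·4 + 4·1 = 42.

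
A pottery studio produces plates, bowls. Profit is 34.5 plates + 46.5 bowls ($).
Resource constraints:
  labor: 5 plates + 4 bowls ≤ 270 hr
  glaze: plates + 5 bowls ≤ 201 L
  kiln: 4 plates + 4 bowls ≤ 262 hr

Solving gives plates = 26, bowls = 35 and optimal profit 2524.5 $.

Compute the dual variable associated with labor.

At the optimum: labor uses 270 of 270 (binding); glaze uses 201 of 201 (binding); kiln uses 244 of 262 (slack = 18).
Since kiln is not tight, its dual is 0.
The binding rows give the dual system: 5·y_labor + 1·y_glaze = 34.5 and 4·y_labor + 5·y_glaze = 46.5.
This yields shadow prices y_labor = 6, y_glaze = 4.5.
Shadow price of labor = 6.

6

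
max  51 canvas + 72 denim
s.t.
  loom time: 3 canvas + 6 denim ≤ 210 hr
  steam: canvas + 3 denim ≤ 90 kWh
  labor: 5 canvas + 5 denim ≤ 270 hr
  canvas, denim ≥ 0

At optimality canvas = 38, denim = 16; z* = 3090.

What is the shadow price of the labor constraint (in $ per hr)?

6

Binding: loom time and labor. Non-binding: steam (4 unused).
Since steam is not tight, its dual is 0.
From A_Bᵀ y = c: 3·y_loom time + 5·y_labor = 51; 6·y_loom time + 5·y_labor = 72.
Solving: y_loom time = 7, y_labor = 6.
Shadow price of labor = 6.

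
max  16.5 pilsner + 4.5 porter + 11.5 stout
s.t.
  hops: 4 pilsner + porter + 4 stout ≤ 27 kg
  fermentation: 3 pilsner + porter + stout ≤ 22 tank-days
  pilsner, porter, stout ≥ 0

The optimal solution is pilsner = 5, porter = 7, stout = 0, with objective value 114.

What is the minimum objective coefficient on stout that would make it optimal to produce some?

At the optimum: hops uses 27 of 27 (binding); fermentation uses 22 of 22 (binding).
From A_Bᵀ y = c: 4·y_hops + 3·y_fermentation = 16.5; 1·y_hops + 1·y_fermentation = 4.5.
Solving: y_hops = 3, y_fermentation = 1.5.
stout enters the basis when its profit ≥ yᵀa₃ = 3·4 + 1.5·1 = 13.5.

13.5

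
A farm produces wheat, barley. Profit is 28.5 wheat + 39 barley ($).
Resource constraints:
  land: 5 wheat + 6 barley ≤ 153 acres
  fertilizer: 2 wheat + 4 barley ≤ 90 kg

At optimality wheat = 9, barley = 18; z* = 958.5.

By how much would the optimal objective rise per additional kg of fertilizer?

At the optimum: land uses 153 of 153 (binding); fertilizer uses 90 of 90 (binding).
The binding rows give the dual system: 5·y_land + 2·y_fertilizer = 28.5 and 6·y_land + 4·y_fertilizer = 39.
Solving: y_land = 4.5, y_fertilizer = 3.
Shadow price of fertilizer = 3.

3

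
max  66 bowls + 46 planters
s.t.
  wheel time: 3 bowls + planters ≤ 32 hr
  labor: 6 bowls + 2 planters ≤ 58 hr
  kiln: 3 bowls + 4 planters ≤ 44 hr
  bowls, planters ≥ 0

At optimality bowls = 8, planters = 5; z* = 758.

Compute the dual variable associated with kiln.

Binding: labor and kiln. Non-binding: wheel time (3 unused).
Since wheel time is not tight, its dual is 0.
Dual feasibility on the basic columns requires 6·y_labor + 3·y_kiln = 66, 2·y_labor + 4·y_kiln = 46.
This yields shadow prices y_labor = 7, y_kiln = 8.
Shadow price of kiln = 8.

8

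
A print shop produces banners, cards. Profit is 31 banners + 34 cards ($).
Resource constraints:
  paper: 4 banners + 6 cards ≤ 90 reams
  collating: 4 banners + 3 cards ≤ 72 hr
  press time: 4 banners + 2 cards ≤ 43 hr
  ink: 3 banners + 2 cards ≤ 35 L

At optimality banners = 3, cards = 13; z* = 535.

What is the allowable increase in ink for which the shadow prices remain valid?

Binding constraints: paper, ink. The basis is B = [[4,6],[3,2]] with det -10.
Per unit increase in ink, x* moves by d = (0.6, -0.4).
The basis stays optimal until press time becomes binding; allowable increase = 3.125 L.

3.125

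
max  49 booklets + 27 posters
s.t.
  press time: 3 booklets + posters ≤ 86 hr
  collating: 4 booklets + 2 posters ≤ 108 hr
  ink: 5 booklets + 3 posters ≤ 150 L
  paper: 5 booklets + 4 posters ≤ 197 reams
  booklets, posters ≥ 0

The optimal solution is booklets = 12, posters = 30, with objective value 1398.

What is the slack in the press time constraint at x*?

press time used = 3·12 + 1·30 = 66; slack = 86 − 66 = 20.

20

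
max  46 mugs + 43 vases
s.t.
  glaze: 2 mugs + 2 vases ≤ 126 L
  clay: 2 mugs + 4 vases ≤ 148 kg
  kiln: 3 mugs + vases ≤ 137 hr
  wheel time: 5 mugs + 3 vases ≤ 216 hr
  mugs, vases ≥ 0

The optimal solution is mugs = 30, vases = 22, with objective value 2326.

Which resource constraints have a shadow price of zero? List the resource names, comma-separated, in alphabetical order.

glaze, kiln

glaze: 104/126 (slack 22)
clay: 148/148 (binding)
kiln: 112/137 (slack 25)
wheel time: 216/216 (binding)
By complementary slackness, a constraint with positive slack has shadow price 0 → glaze, kiln.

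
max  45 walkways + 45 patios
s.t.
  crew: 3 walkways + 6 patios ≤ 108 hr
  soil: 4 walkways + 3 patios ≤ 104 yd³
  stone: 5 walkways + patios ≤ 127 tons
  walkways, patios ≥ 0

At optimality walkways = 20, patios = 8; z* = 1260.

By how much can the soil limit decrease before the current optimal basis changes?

50

Binding constraints: crew, soil. The basis is B = [[3,6],[4,3]] with det -15.
Per unit decrease in soil, x* moves by d = (-0.4, 0.2).
The basis stays optimal until walkways reaches 0; allowable decrease = 50 yd³.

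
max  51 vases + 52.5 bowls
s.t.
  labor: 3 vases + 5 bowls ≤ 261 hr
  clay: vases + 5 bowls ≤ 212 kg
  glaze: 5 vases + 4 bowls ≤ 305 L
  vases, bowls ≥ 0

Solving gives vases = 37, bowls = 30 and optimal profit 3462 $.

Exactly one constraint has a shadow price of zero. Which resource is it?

clay

labor: 261/261 (binding)
clay: 187/212 (slack 25)
glaze: 305/305 (binding)
By complementary slackness, a constraint with positive slack has shadow price 0 → clay.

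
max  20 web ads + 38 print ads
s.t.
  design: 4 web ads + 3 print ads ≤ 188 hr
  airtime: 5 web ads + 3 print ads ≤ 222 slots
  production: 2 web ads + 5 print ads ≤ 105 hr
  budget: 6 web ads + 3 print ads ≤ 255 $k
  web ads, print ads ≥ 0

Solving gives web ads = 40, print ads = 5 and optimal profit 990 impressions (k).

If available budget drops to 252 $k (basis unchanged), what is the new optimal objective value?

987

Check each constraint at x*: design 175/188 (slack 13); airtime 215/222 (slack 7); production 105/105 (tight); budget 255/255 (tight).
Slack constraints have shadow price 0 (complementary slackness).
From A_Bᵀ y = c: 2·y_production + 6·y_budget = 20; 5·y_production + 3·y_budget = 38.
Solving: y_production = 7, y_budget = 1.
Δz = y_budget·Δb = 1 × (-3) = -3, so new z* = 990 − 3 = 987.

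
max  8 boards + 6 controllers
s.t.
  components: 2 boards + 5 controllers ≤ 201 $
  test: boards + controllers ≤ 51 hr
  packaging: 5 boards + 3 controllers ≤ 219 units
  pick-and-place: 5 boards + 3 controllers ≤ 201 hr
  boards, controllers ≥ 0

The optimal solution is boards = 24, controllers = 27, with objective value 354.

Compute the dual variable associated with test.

Binding: test and pick-and-place. Non-binding: components (18 unused), packaging (18 unused).
Slack constraints have shadow price 0 (complementary slackness).
The binding rows give the dual system: 1·y_test + 5·y_pick-and-place = 8 and 1·y_test + 3·y_pick-and-place = 6.
Solving: y_test = 3, y_pick-and-place = 1.
Shadow price of test = 3.

3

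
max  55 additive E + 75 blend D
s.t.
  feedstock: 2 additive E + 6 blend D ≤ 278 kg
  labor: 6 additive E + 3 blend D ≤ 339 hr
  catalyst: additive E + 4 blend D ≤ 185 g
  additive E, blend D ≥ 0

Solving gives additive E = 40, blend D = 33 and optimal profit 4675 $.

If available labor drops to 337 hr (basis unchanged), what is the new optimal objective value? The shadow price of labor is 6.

Δb = -2, so new z* = 4675 + (6)·(-2) = 4675 − 12 = 4663.

4663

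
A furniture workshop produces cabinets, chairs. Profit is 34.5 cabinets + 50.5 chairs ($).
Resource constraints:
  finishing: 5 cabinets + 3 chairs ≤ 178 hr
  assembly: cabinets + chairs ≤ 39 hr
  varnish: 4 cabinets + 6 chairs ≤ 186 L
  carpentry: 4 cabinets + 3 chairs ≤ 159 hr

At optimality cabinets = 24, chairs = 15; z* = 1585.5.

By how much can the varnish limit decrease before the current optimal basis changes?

13

Binding constraints: assembly, varnish. The basis is B = [[1,1],[4,6]] with det 2.
Per unit decrease in varnish, x* moves by d = (0.5, -0.5).
The basis stays optimal until finishing becomes binding; allowable decrease = 13 L.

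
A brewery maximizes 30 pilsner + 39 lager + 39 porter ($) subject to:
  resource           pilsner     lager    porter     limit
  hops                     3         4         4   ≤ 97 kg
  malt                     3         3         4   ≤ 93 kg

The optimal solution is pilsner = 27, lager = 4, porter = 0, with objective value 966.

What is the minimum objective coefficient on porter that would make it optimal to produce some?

40

Both hops and malt are binding at x*.
From A_Bᵀ y = c: 3·y_hops + 3·y_malt = 30; 4·y_hops + 3·y_malt = 39.
This yields shadow prices y_hops = 9, y_malt = 1.
porter enters the basis when its profit ≥ yᵀa₃ = 9·4 + 1·4 = 40.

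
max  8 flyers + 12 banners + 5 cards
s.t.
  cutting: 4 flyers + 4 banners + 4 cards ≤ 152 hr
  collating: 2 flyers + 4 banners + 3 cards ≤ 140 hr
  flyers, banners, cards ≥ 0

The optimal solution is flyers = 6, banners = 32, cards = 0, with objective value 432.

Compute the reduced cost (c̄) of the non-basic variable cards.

-5

At the optimum: cutting uses 152 of 152 (binding); collating uses 140 of 140 (binding).
From A_Bᵀ y = c: 4·y_cutting + 2·y_collating = 8; 4·y_cutting + 4·y_collating = 12.
→ y_cutting = 1 and y_collating = 2.
Reduced cost of cards: c₃ − yᵀa₃ = 5 − (1·4 + 2·3) = 5 − 10 = -5.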